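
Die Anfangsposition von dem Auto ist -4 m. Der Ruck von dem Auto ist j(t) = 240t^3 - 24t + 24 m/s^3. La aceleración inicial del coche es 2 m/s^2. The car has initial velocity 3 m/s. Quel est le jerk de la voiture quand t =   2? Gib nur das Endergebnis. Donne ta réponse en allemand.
Bei t = 2, j = 1896.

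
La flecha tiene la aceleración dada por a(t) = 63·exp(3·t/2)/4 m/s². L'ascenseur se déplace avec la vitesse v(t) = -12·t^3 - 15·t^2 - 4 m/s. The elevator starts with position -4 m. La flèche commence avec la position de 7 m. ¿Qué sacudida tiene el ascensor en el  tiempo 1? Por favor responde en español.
Debemos derivar nuestra ecuación de la velocidad v(t) = -12·t^3 - 15·t^2 - 4 2 veces. Tomando d/dt de v(t), encontramos a(t) = -36·t^2 - 30·t. Tomando d/dt de a(t), encontramos j(t) = -72·t - 30. Tenemos la sacudida j(t) = -72·t - 30. Sustituyendo t = 1: j(1) = -102.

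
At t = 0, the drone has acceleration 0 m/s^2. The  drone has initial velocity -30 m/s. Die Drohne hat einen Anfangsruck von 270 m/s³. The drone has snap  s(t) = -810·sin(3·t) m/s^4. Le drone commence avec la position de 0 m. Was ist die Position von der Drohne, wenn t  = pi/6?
Ausgehend von dem Snap s(t) = -810·sin(3·t), nehmen wir 4 Integrale. Durch Integration von dem Snap und Verwendung der Anfangsbedingung j(0) = 270, erhalten wir j(t) = 270·cos(3·t). Durch Integration von dem Ruck und Verwendung der Anfangsbedingung a(0) = 0, erhalten wir a(t) = 90·sin(3·t). Die Stammfunktion von der Beschleunigung, mit v(0) = -30, ergibt die Geschwindigkeit: v(t) = -30·cos(3·t). Das Integral von der Geschwindigkeit, mit x(0) = 0, ergibt die Position: x(t) = -10·sin(3·t). Aus der Gleichung für die Position x(t) = -10·sin(3·t), setzen wir t = pi/6 ein und erhalten x = -10.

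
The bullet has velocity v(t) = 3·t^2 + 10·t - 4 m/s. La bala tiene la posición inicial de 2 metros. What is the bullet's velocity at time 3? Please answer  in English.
We have velocity v(t) = 3·t^2 + 10·t - 4. Substituting t = 3: v(3) = 53.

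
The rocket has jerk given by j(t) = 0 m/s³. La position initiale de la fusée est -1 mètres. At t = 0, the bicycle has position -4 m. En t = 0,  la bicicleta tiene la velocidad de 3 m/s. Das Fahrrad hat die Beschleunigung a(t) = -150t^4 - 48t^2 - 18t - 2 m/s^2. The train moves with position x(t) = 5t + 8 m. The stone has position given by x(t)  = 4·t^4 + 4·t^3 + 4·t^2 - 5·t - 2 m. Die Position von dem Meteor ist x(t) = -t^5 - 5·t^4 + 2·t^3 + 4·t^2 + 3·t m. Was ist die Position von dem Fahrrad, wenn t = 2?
Ausgehend von der Beschleunigung a(t) = -150·t^4 - 48·t^2 - 18·t - 2, nehmen wir 2 Stammfunktionen. Mit ∫a(t)dt und Anwendung von v(0) = 3, finden wir v(t) = -30·t^5 - 16·t^3 - 9·t^2 - 2·t + 3. Die Stammfunktion von der Geschwindigkeit ist die Position. Mit x(0) = -4 erhalten wir x(t) = -5·t^6 - 4·t^4 - 3·t^3 - t^2 + 3·t - 4. Wir haben die Position x(t) = -5·t^6 - 4·t^4 - 3·t^3 - t^2 + 3·t - 4. Durch Einsetzen von t = 2: x(2) = -410.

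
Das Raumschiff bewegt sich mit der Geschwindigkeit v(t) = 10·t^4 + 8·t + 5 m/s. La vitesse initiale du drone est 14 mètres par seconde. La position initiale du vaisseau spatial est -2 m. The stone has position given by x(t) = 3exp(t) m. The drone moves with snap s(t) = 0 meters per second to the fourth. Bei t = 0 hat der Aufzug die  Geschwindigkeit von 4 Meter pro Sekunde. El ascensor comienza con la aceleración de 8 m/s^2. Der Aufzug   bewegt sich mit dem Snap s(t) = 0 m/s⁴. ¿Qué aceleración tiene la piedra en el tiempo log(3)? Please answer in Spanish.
Debemos derivar nuestra ecuación de la posición x(t) = 3·exp(t) 2 veces. La derivada de la posición da la velocidad: v(t) = 3·exp(t). La derivada de la velocidad da la aceleración: a(t) = 3·exp(t). Tenemos la aceleración a(t) = 3·exp(t). Sustituyendo t = log(3): a(log(3)) = 9.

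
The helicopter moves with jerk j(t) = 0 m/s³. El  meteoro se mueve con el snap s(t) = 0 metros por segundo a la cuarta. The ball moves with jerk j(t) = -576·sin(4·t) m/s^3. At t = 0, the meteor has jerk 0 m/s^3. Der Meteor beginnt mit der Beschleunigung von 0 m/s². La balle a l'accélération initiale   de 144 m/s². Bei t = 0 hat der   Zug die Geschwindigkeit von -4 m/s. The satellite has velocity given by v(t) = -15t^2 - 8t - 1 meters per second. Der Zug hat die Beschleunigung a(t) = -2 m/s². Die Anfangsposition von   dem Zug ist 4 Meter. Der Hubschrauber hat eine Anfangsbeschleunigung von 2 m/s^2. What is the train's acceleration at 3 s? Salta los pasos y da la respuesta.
At t = 3, a = -2.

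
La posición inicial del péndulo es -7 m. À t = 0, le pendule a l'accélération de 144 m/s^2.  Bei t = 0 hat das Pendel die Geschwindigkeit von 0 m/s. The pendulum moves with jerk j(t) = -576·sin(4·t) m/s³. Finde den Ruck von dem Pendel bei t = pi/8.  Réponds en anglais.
We have jerk j(t) = -576·sin(4·t). Substituting t = pi/8: j(pi/8) = -576.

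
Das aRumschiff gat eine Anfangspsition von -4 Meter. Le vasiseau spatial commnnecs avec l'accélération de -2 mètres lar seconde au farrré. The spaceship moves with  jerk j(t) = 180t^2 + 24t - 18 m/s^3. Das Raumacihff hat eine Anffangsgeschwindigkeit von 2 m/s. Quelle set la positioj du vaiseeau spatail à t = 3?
Pour résoudre ceci, nous devons prendre 3 intégrales de notre équation du jerk j(t) = 180·t^2 + 24·t - 18. En intégrant le jerk et en utilisant la condition initiale a(0) = -2, nous obtenons a(t) = 60·t^3 + 12·t^2 - 18·t - 2. En intégrant l'accélération et en utilisant la condition initiale v(0) = 2, nous obtenons v(t) = 15·t^4 + 4·t^3 - 9·t^2 - 2·t + 2. En intégrant la vitesse et en utilisant la condition initiale x(0) = -4, nous obtenons x(t) = 3·t^5 + t^4 - 3·t^3 - t^2 + 2·t - 4. De l'équation de la position x(t) = 3·t^5 + t^4 - 3·t^3 - t^2 + 2·t - 4, nous substituons t = 3 pour obtenir x = 722.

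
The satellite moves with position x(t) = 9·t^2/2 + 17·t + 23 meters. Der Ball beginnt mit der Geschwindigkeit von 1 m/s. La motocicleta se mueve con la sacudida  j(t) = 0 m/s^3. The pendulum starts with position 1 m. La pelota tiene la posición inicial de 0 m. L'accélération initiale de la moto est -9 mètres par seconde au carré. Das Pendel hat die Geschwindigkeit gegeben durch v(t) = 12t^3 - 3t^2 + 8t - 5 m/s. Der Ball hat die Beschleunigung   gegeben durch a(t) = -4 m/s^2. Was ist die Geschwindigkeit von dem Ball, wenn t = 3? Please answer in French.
Nous devons trouver l'intégrale de notre équation de l'accélération a(t) = -4 1 fois. En prenant ∫a(t)dt et en appliquant v(0) = 1, nous trouvons v(t) = 1 - 4·t. Nous avons la vitesse v(t) = 1 - 4·t. En substituant t = 3: v(3) = -11.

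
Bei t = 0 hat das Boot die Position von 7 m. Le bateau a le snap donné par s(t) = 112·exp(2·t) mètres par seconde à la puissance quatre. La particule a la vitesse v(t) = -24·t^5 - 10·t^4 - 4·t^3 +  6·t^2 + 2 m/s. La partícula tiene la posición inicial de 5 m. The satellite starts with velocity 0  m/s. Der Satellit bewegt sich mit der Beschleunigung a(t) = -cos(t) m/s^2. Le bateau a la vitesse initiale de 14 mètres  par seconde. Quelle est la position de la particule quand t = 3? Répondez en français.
Pour résoudre ceci, nous devons prendre 1 primitive de notre équation de la vitesse v(t) = -24·t^5 - 10·t^4 - 4·t^3 + 6·t^2 + 2. En intégrant la vitesse et en utilisant la condition initiale x(0) = 5, nous obtenons x(t) = -4·t^6 - 2·t^5 - t^4 + 2·t^3 + 2·t + 5. De l'équation de la position x(t) = -4·t^6 - 2·t^5 - t^4 + 2·t^3 + 2·t + 5, nous substituons t = 3 pour obtenir x = -3418.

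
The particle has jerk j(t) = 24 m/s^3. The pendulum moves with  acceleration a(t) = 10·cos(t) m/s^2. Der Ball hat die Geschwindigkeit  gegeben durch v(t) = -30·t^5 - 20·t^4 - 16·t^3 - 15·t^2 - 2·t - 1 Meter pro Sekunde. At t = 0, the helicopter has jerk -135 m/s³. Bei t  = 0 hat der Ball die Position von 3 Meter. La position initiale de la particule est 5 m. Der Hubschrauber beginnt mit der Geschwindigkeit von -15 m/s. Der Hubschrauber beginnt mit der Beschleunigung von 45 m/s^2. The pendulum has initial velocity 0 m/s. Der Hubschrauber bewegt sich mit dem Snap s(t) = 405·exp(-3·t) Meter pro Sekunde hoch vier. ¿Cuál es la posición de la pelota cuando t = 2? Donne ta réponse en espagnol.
Necesitamos integrar nuestra ecuación de la velocidad v(t) = -30·t^5 - 20·t^4 - 16·t^3 - 15·t^2 - 2·t - 1 1 vez. La antiderivada de la velocidad es la posición. Usando x(0) = 3, obtenemos x(t) = -5·t^6 - 4·t^5 - 4·t^4 - 5·t^3 - t^2 - t + 3. Tenemos la posición x(t) = -5·t^6 - 4·t^5 - 4·t^4 - 5·t^3 - t^2 - t + 3. Sustituyendo t = 2: x(2) = -555.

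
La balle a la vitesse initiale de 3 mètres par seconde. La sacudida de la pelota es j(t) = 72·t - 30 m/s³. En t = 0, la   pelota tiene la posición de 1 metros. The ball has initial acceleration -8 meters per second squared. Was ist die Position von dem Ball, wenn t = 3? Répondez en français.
Pour résoudre ceci, nous devons prendre 3 primitives de notre équation du jerk j(t) = 72·t - 30. L'intégrale du jerk est l'accélération. En utilisant a(0) = -8, nous obtenons a(t) = 36·t^2 - 30·t - 8. En intégrant l'accélération et en utilisant la condition initiale v(0) = 3, nous obtenons v(t) = 12·t^3 - 15·t^2 - 8·t + 3. En prenant ∫v(t)dt et en appliquant x(0) = 1, nous trouvons x(t) = 3·t^4 - 5·t^3 - 4·t^2 + 3·t + 1. De l'équation de la position x(t) = 3·t^4 - 5·t^3 - 4·t^2 + 3·t + 1, nous substituons t = 3 pour obtenir x = 82.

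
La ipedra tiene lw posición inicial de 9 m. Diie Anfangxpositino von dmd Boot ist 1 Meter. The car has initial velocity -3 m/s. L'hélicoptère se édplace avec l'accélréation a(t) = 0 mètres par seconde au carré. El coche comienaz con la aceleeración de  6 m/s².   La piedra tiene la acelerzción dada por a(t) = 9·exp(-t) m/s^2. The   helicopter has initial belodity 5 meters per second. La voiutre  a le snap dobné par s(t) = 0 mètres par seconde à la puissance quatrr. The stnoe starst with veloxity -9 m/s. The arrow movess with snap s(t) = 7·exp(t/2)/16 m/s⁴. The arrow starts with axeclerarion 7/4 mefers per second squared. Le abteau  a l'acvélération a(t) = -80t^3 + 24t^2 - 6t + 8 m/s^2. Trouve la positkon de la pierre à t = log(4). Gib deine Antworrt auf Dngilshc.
Starting from acceleration a(t) = 9·exp(-t), we take 2 antiderivatives. The integral of acceleration, with v(0) = -9, gives velocity: v(t) = -9·exp(-t). The antiderivative of velocity, with x(0) = 9, gives position: x(t) = 9·exp(-t). From the given position equation x(t) = 9·exp(-t), we substitute t = log(4) to get x = 9/4.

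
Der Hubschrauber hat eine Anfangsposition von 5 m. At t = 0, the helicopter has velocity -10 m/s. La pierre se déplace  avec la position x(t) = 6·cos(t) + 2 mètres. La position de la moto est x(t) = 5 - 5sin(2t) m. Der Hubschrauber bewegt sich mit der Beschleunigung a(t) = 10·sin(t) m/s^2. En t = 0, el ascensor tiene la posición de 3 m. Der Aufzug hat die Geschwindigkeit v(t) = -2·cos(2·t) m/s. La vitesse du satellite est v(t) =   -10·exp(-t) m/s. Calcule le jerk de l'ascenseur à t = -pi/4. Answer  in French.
En partant de la vitesse v(t) = -2·cos(2·t), nous prenons 2 dérivées. En prenant d/dt de v(t), nous trouvons a(t) = 4·sin(2·t). En prenant d/dt de a(t), nous trouvons j(t) = 8·cos(2·t). Nous avons le jerk j(t) = 8·cos(2·t). En substituant t = -pi/4: j(-pi/4) = 0.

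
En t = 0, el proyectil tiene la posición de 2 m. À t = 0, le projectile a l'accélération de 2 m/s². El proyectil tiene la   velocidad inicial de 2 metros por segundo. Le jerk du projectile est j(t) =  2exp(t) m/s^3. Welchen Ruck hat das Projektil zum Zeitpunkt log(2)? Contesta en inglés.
From the given jerk equation j(t) = 2·exp(t), we substitute t = log(2) to get j = 4.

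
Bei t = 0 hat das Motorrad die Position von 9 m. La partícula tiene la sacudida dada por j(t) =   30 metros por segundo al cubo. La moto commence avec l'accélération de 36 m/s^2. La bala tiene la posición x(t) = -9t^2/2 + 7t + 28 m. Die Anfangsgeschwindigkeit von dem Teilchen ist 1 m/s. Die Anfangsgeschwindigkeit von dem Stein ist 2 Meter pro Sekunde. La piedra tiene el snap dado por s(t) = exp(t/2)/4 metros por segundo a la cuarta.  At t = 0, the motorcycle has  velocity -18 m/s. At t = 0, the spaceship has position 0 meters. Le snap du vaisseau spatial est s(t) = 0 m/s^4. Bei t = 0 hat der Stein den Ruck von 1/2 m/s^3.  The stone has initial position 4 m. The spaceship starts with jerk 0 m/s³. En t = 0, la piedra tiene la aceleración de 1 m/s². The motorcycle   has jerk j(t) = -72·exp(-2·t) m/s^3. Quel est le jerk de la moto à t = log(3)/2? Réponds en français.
En utilisant j(t) = -72·exp(-2·t) et en substituant t = log(3)/2, nous trouvons j = -24.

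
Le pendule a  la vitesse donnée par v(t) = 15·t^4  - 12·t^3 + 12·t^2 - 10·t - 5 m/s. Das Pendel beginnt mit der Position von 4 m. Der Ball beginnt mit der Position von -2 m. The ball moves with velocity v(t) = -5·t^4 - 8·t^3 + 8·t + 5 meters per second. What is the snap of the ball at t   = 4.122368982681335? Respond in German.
Ausgehend von der Geschwindigkeit v(t) = -5·t^4 - 8·t^3 + 8·t + 5, nehmen wir 3 Ableitungen. Durch Ableiten von der Geschwindigkeit erhalten wir die Beschleunigung: a(t) = -20·t^3 - 24·t^2 + 8. Die Ableitung von der Beschleunigung ergibt den Ruck: j(t) = -60·t^2 - 48·t. Mit d/dt von j(t) finden wir s(t) = -120·t - 48. Aus der Gleichung für den Snap s(t) = -120·t - 48, setzen wir t = 4.122368982681335 ein und erhalten s = -542.684277921760.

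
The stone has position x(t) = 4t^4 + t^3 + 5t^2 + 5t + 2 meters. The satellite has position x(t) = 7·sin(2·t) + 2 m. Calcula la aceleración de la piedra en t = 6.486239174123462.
Para resolver esto, necesitamos tomar 2 derivadas de nuestra ecuación de la posición x(t) = 4·t^4 + t^3 + 5·t^2 + 5·t + 2. Tomando d/dt de x(t), encontramos v(t) = 16·t^3 + 3·t^2 + 10·t + 5. Derivando la velocidad, obtenemos la aceleración: a(t) = 48·t^2 + 6·t + 10. Usando a(t) = 48·t^2 + 6·t + 10 y sustituyendo t = 6.486239174123462, encontramos a = 2068.33976899356.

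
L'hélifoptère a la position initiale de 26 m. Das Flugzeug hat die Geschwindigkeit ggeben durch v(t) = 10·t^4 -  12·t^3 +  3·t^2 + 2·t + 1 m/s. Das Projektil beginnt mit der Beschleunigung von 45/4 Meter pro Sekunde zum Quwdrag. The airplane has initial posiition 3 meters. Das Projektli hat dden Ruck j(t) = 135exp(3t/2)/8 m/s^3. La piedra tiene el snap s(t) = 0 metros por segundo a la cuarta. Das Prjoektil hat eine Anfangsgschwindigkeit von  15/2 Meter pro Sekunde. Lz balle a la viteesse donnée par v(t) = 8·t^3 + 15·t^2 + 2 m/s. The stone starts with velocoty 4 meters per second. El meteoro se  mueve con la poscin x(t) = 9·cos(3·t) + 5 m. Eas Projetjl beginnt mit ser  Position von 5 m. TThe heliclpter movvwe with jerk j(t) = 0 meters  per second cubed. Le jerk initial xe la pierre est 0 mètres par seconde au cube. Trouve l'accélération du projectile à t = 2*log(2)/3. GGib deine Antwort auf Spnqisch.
Partiendo de la sacudida j(t) = 135·exp(3·t/2)/8, tomamos 1 antiderivada. Integrando la sacudida y usando la condición inicial a(0) = 45/4, obtenemos a(t) = 45·exp(3·t/2)/4. De la ecuación de la aceleración a(t) = 45·exp(3·t/2)/4, sustituimos t = 2*log(2)/3 para obtener a = 45/2.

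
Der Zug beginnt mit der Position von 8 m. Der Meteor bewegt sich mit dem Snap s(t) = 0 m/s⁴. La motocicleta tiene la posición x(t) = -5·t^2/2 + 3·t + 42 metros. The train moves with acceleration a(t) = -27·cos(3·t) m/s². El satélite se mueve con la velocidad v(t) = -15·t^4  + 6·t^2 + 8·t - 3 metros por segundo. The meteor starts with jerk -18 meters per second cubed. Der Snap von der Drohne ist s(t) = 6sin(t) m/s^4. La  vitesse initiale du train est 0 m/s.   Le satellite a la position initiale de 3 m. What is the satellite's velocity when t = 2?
We have velocity v(t) = -15·t^4 + 6·t^2 + 8·t - 3. Substituting t = 2: v(2) = -203.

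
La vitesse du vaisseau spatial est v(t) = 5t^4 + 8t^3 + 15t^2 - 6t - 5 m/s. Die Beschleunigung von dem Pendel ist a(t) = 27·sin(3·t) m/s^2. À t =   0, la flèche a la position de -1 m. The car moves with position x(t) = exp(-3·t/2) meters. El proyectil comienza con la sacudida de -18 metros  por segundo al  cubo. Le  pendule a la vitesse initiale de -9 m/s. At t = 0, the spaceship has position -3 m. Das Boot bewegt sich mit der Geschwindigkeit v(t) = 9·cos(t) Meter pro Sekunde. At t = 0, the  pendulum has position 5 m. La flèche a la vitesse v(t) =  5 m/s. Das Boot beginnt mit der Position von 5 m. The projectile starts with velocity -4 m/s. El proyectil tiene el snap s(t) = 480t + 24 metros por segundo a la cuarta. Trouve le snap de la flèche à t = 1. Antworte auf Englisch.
We must differentiate our velocity equation v(t) = 5 3 times. The derivative of velocity gives acceleration: a(t) = 0. Differentiating acceleration, we get jerk: j(t) = 0. Differentiating jerk, we get snap: s(t) = 0. From the given snap equation s(t) = 0, we substitute t = 1 to get s = 0.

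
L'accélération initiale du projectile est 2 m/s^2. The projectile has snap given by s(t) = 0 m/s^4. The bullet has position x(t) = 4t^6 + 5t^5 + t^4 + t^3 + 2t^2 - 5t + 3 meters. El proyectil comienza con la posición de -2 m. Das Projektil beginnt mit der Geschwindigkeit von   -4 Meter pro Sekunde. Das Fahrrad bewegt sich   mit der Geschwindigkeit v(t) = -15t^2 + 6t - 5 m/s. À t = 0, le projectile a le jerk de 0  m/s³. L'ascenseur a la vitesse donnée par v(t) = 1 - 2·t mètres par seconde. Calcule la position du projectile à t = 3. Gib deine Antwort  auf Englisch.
We must find the integral of our snap equation s(t) = 0 4 times. Taking ∫s(t)dt and applying j(0) = 0, we find j(t) = 0. The integral of jerk is acceleration. Using a(0) = 2, we get a(t) = 2. Taking ∫a(t)dt and applying v(0) = -4, we find v(t) = 2·t - 4. Taking ∫v(t)dt and applying x(0) = -2, we find x(t) = t^2 - 4·t - 2. From the given position equation x(t) = t^2 - 4·t - 2, we substitute t = 3 to get x = -5.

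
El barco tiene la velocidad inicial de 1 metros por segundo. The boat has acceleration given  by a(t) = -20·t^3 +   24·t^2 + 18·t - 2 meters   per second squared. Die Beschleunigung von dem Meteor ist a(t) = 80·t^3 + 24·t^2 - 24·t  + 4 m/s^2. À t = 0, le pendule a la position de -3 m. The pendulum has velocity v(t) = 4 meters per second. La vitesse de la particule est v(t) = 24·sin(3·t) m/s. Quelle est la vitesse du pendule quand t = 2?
Nous avons la vitesse v(t) = 4. En substituant t = 2: v(2) = 4.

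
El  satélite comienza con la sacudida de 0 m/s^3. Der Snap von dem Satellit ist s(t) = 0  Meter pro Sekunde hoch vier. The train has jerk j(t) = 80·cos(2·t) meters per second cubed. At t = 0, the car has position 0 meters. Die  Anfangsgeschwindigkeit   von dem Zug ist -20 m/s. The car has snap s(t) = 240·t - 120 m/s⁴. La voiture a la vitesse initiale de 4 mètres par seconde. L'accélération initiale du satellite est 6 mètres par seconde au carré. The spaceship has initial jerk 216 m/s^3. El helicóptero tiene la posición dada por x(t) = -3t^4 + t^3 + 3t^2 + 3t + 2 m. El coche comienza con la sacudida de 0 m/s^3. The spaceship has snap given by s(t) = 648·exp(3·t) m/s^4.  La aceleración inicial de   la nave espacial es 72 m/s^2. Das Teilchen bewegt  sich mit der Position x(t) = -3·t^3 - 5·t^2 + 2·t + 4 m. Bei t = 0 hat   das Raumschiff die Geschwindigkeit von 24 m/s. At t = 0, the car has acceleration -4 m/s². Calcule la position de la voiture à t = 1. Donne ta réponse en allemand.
Ausgehend von dem Snap s(t) = 240·t - 120, nehmen wir 4 Stammfunktionen. Mit ∫s(t)dt und Anwendung von j(0) = 0, finden wir j(t) = 120·t·(t - 1). Durch Integration von dem Ruck und Verwendung der Anfangsbedingung a(0) = -4, erhalten wir a(t) = 40·t^3 - 60·t^2 - 4. Mit ∫a(t)dt und Anwendung von v(0) = 4, finden wir v(t) = 10·t^4 - 20·t^3 - 4·t + 4. Die Stammfunktion von der Geschwindigkeit ist die Position. Mit x(0) = 0 erhalten wir x(t) = 2·t^5 - 5·t^4 - 2·t^2 + 4·t. Wir haben die Position x(t) = 2·t^5 - 5·t^4 - 2·t^2 + 4·t. Durch Einsetzen von t = 1: x(1) = -1.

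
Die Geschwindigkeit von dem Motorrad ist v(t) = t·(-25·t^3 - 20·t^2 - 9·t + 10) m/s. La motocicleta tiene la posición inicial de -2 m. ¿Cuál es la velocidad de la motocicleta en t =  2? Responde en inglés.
Using v(t) = t·(-25·t^3 - 20·t^2 - 9·t + 10) and substituting t = 2, we find v = -576.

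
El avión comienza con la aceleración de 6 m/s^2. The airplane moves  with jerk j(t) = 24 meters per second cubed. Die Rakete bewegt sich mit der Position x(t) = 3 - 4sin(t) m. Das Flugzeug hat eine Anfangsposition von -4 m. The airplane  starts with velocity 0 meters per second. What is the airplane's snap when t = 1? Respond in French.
Nous devons dériver notre équation du jerk j(t) = 24 1 fois. La dérivée du jerk donne le snap: s(t) = 0. De l'équation du snap s(t) = 0, nous substituons t = 1 pour obtenir s = 0.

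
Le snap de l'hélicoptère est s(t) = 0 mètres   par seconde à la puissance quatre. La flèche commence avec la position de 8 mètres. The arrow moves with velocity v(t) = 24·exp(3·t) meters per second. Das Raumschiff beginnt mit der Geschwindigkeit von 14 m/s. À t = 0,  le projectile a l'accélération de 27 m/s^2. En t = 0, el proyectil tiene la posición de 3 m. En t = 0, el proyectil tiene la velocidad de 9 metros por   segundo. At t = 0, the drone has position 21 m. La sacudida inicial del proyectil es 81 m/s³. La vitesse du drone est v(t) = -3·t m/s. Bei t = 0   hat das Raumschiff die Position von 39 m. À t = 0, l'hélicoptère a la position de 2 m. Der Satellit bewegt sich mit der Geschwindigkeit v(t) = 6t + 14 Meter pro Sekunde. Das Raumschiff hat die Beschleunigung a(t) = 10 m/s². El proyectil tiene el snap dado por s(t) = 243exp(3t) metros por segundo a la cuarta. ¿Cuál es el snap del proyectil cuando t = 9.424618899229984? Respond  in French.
En utilisant s(t) = 243·exp(3·t) et en substituant t = 9.424618899229984, nous trouvons s = 462153471402464.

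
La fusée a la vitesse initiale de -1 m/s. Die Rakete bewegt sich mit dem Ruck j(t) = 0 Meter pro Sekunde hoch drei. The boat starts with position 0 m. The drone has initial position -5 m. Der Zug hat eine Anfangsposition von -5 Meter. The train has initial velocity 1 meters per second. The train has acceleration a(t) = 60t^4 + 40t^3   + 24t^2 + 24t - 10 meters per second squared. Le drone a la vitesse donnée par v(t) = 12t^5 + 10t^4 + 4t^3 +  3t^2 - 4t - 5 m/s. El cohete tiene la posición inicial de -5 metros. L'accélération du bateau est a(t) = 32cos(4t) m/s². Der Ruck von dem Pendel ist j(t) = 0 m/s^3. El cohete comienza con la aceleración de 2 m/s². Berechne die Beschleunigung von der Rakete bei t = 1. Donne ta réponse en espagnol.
Debemos encontrar la antiderivada de nuestra ecuación de la sacudida j(t) = 0 1 vez. Integrando la sacudida y usando la condición inicial a(0) = 2, obtenemos a(t) = 2. Usando a(t) = 2 y sustituyendo t = 1, encontramos a = 2.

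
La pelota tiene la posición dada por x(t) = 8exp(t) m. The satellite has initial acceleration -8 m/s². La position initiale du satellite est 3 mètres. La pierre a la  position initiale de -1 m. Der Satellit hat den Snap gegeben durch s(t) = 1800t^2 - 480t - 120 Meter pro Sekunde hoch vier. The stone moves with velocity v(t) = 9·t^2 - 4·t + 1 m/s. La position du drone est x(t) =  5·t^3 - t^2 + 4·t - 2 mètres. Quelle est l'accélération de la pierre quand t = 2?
En partant de la vitesse v(t) = 9·t^2 - 4·t + 1, nous prenons 1 dérivée. En prenant d/dt de v(t), nous trouvons a(t) = 18·t - 4. De l'équation de l'accélération a(t) = 18·t - 4, nous substituons t = 2 pour obtenir a = 32.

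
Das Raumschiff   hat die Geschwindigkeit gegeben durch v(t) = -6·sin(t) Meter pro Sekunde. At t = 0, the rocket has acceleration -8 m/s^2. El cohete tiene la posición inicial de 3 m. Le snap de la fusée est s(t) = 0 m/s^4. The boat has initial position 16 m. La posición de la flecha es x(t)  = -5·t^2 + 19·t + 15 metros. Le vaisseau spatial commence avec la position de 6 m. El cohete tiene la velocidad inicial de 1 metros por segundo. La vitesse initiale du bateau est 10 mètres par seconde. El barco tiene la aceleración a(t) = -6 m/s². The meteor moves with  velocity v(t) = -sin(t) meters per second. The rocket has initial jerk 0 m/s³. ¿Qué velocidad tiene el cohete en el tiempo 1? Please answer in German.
Wir müssen unsere Gleichung für den Snap s(t) = 0 3-mal integrieren. Mit ∫s(t)dt und Anwendung von j(0) = 0, finden wir j(t) = 0. Durch Integration von dem Ruck und Verwendung der Anfangsbedingung a(0) = -8, erhalten wir a(t) = -8. Das Integral von der Beschleunigung ist die Geschwindigkeit. Mit v(0) = 1 erhalten wir v(t) = 1 - 8·t. Wir haben die Geschwindigkeit v(t) = 1 - 8·t. Durch Einsetzen von t = 1: v(1) = -7.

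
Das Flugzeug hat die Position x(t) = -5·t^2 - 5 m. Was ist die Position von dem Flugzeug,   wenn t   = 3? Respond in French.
Nous avons la position x(t) = -5·t^2 - 5. En substituant t = 3: x(3) = -50.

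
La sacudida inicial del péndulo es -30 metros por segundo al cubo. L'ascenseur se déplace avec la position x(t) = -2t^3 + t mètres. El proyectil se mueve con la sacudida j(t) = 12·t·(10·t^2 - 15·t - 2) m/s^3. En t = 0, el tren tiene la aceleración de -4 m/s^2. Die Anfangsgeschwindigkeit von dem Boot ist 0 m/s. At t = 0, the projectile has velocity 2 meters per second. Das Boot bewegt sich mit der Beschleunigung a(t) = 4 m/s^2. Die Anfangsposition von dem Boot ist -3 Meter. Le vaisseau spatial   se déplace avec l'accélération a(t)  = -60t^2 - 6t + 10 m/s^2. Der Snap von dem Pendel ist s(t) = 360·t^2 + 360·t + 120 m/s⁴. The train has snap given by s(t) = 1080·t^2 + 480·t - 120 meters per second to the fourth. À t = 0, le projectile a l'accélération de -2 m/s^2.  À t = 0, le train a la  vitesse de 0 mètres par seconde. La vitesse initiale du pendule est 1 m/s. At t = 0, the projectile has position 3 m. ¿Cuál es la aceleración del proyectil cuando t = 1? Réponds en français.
Nous devons trouver l'intégrale de notre équation du jerk j(t) = 12·t·(10·t^2 - 15·t - 2) 1 fois. L'intégrale du jerk, avec a(0) = -2, donne l'accélération: a(t) = 30·t^4 - 60·t^3 - 12·t^2 - 2. Nous avons l'accélération a(t) = 30·t^4 - 60·t^3 - 12·t^2 - 2. En substituant t = 1: a(1) = -44.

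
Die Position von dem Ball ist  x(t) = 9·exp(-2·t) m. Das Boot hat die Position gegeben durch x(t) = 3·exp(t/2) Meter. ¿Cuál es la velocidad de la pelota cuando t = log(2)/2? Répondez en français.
Pour résoudre ceci, nous devons prendre 1 dérivée de notre équation de la position x(t) = 9·exp(-2·t). La dérivée de la position donne la vitesse: v(t) = -18·exp(-2·t). En utilisant v(t) = -18·exp(-2·t) et en substituant t = log(2)/2, nous trouvons v = -9.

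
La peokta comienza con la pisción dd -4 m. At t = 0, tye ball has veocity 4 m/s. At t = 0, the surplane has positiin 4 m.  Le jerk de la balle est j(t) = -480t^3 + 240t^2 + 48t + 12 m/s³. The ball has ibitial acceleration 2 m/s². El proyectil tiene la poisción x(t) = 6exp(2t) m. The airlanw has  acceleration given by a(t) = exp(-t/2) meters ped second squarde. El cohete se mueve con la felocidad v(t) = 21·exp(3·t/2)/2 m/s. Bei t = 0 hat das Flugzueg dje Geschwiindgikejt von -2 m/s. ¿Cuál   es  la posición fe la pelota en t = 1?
Partiendo de la sacudida j(t) = -480·t^3 + 240·t^2 + 48·t + 12, tomamos 3 antiderivadas. La antiderivada de la sacudida es la aceleración. Usando a(0) = 2, obtenemos a(t) = -120·t^4 + 80·t^3 + 24·t^2 + 12·t + 2. Tomando ∫a(t)dt y aplicando v(0) = 4, encontramos v(t) = -24·t^5 + 20·t^4 + 8·t^3 + 6·t^2 + 2·t + 4. Tomando ∫v(t)dt y aplicando x(0) = -4, encontramos x(t) = -4·t^6 + 4·t^5 + 2·t^4 + 2·t^3 + t^2 + 4·t - 4. Usando x(t) = -4·t^6 + 4·t^5 + 2·t^4 + 2·t^3 + t^2 + 4·t - 4 y sustituyendo t = 1, encontramos x = 5.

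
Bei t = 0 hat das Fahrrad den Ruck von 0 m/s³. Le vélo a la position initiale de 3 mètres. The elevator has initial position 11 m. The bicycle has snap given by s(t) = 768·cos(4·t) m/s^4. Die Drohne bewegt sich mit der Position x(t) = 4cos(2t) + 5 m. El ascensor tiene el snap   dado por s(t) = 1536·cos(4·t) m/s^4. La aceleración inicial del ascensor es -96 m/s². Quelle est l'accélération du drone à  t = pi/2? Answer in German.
Wir müssen unsere Gleichung für die Position x(t) = 4·cos(2·t) + 5 2-mal ableiten. Mit d/dt von x(t) finden wir v(t) = -8·sin(2·t). Durch Ableiten von der Geschwindigkeit erhalten wir die Beschleunigung: a(t) = -16·cos(2·t). Mit a(t) = -16·cos(2·t) und Einsetzen von t = pi/2, finden wir a = 16.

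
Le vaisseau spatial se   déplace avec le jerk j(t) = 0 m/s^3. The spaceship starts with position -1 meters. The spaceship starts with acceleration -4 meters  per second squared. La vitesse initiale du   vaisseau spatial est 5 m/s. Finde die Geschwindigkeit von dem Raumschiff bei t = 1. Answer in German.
Wir müssen die Stammfunktion unserer Gleichung für den Ruck j(t) = 0 2-mal finden. Durch Integration von dem Ruck und Verwendung der Anfangsbedingung a(0) = -4, erhalten wir a(t) = -4. Die Stammfunktion von der Beschleunigung ist die Geschwindigkeit. Mit v(0) = 5 erhalten wir v(t) = 5 - 4·t. Mit v(t) = 5 - 4·t und Einsetzen von t = 1, finden wir v = 1.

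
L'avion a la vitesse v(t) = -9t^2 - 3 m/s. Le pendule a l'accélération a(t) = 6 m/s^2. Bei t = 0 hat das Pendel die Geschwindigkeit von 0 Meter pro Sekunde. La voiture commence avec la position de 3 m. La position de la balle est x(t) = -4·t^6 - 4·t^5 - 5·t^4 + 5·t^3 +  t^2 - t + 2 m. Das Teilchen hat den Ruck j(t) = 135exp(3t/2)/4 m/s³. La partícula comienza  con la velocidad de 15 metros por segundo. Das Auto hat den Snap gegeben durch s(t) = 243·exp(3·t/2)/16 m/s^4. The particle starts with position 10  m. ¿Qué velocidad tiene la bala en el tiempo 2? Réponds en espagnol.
Partiendo de la posición x(t) = -4·t^6 - 4·t^5 - 5·t^4 + 5·t^3 + t^2 - t + 2, tomamos 1 derivada. Tomando d/dt de x(t), encontramos v(t) = -24·t^5 - 20·t^4 - 20·t^3 + 15·t^2 + 2·t - 1. De la ecuación de la velocidad v(t) = -24·t^5 - 20·t^4 - 20·t^3 + 15·t^2 + 2·t - 1, sustituimos t = 2 para obtener v = -1185.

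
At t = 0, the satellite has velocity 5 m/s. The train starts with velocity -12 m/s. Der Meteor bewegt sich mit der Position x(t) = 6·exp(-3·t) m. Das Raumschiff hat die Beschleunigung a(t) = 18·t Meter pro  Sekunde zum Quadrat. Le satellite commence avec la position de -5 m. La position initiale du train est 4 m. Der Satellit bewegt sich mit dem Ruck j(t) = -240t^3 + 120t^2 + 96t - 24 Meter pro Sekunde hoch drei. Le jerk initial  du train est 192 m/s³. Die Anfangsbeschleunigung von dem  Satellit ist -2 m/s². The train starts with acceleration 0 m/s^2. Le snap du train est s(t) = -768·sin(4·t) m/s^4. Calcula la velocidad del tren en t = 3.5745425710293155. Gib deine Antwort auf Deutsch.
Wir müssen unsere Gleichung für den Snap s(t) = -768·sin(4·t) 3-mal integrieren. Mit ∫s(t)dt und Anwendung von j(0) = 192, finden wir j(t) = 192·cos(4·t). Durch Integration von dem Ruck und Verwendung der Anfangsbedingung a(0) = 0, erhalten wir a(t) = 48·sin(4·t). Die Stammfunktion von der Beschleunigung, mit v(0) = -12, ergibt die Geschwindigkeit: v(t) = -12·cos(4·t). Wir haben die Geschwindigkeit v(t) = -12·cos(4·t). Durch Einsetzen von t = 3.5745425710293155: v(3.5745425710293155) = 1.92370384563981.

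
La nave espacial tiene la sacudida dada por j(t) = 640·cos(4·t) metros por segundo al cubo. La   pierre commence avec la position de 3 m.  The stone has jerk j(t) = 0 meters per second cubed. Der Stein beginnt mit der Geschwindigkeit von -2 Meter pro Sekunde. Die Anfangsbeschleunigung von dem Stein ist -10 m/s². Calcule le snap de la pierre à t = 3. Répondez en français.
Pour résoudre ceci, nous devons prendre 1 dérivée de notre équation du jerk j(t) = 0. En prenant d/dt de j(t), nous trouvons s(t) = 0. En utilisant s(t) = 0 et en substituant t = 3, nous trouvons s = 0.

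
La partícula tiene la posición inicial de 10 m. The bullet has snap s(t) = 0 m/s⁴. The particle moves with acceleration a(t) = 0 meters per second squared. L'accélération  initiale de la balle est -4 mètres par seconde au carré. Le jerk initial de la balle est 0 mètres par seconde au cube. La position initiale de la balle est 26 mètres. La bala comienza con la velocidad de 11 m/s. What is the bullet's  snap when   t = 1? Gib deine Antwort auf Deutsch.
Mit s(t) = 0 und Einsetzen von t = 1, finden wir s = 0.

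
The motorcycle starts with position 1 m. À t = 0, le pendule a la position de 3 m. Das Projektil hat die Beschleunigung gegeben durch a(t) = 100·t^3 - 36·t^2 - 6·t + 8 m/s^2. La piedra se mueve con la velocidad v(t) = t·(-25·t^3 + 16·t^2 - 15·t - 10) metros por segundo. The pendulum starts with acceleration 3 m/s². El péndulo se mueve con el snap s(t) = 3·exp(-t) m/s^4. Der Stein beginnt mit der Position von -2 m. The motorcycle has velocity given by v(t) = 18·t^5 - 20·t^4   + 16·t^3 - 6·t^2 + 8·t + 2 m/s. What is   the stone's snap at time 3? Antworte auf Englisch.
To solve this, we need to take 3 derivatives of our velocity equation v(t) = t·(-25·t^3 + 16·t^2 - 15·t - 10). Taking d/dt of v(t), we find a(t) = -25·t^3 + 16·t^2 + t·(-75·t^2 + 32·t - 15) - 15·t - 10. The derivative of acceleration gives jerk: j(t) = -150·t^2 + t·(32 - 150·t) + 64·t - 30. Taking d/dt of j(t), we find s(t) = 96 - 600·t. From the given snap equation s(t) = 96 - 600·t, we substitute t = 3 to get s = -1704.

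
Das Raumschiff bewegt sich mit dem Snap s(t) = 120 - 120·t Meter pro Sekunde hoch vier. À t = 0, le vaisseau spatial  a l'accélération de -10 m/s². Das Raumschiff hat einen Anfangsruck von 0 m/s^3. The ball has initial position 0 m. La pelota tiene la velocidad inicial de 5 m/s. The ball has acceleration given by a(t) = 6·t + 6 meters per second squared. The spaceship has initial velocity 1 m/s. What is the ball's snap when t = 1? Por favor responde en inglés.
Starting from acceleration a(t) = 6·t + 6, we take 2 derivatives. Taking d/dt of a(t), we find j(t) = 6. Taking d/dt of j(t), we find s(t) = 0. Using s(t) = 0 and substituting t = 1, we find s = 0.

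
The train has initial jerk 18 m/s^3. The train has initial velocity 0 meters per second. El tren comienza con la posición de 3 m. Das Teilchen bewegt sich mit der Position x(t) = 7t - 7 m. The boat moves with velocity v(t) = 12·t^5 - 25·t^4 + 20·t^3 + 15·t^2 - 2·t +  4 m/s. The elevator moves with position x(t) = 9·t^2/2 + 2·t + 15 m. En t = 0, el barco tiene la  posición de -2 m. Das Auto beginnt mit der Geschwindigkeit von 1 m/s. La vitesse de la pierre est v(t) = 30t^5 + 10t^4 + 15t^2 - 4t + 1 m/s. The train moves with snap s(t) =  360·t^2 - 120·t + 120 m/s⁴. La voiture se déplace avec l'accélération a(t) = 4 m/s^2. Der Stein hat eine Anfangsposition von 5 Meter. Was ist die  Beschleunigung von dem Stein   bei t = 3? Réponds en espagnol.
Para resolver esto, necesitamos tomar 1 derivada de nuestra ecuación de la velocidad v(t) = 30·t^5 + 10·t^4 + 15·t^2 - 4·t + 1. Tomando d/dt de v(t), encontramos a(t) = 150·t^4 + 40·t^3 + 30·t - 4. De la ecuación de la aceleración a(t) = 150·t^4 + 40·t^3 + 30·t - 4, sustituimos t = 3 para obtener a = 13316.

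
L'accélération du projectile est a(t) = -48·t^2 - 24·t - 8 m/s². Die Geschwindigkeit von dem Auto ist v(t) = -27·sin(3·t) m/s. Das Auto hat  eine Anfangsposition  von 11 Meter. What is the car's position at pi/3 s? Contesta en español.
Debemos encontrar la integral de nuestra ecuación de la velocidad v(t) = -27·sin(3·t) 1 vez. Tomando ∫v(t)dt y aplicando x(0) = 11, encontramos x(t) = 9·cos(3·t) + 2. De la ecuación de la posición x(t) = 9·cos(3·t) + 2, sustituimos t = pi/3 para obtener x = -7.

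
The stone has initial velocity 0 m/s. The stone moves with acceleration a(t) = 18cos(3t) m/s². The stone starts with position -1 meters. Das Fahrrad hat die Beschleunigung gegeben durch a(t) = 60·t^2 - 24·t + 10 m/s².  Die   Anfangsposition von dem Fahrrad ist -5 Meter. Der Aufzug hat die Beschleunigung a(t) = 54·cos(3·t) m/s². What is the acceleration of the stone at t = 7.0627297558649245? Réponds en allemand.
Wir haben die Beschleunigung a(t) = 18·cos(3·t). Durch Einsetzen von t = 7.0627297558649245: a(7.0627297558649245) = -12.5024541202589.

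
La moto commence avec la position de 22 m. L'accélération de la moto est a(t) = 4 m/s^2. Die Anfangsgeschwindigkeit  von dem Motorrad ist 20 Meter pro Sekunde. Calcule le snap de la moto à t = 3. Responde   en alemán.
Wir müssen unsere Gleichung für die Beschleunigung a(t) = 4 2-mal ableiten. Die Ableitung von der Beschleunigung ergibt den Ruck: j(t) = 0. Durch Ableiten von dem Ruck erhalten wir den Snap: s(t) = 0. Mit s(t) = 0 und Einsetzen von t = 3, finden wir s = 0.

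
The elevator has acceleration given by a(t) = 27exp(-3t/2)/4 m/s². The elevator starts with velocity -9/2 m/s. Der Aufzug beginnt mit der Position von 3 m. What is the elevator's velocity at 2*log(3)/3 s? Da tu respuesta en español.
Debemos encontrar la antiderivada de nuestra ecuación de la aceleración a(t) = 27·exp(-3·t/2)/4 1 vez. Tomando ∫a(t)dt y aplicando v(0) = -9/2, encontramos v(t) = -9·exp(-3·t/2)/2. Usando v(t) = -9·exp(-3·t/2)/2 y sustituyendo t = 2*log(3)/3, encontramos v = -3/2.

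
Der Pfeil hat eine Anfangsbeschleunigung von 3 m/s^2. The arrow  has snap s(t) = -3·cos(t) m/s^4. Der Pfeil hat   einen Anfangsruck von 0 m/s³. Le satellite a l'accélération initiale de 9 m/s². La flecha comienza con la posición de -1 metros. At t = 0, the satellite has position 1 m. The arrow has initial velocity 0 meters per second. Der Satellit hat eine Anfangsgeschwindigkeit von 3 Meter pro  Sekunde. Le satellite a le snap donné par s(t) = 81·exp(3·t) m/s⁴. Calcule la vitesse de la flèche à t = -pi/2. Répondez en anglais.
To find the answer, we compute 3 antiderivatives of s(t) = -3·cos(t). The antiderivative of snap, with j(0) = 0, gives jerk: j(t) = -3·sin(t). Taking ∫j(t)dt and applying a(0) = 3, we find a(t) = 3·cos(t). The integral of acceleration, with v(0) = 0, gives velocity: v(t) = 3·sin(t). Using v(t) = 3·sin(t) and substituting t = -pi/2, we find v = -3.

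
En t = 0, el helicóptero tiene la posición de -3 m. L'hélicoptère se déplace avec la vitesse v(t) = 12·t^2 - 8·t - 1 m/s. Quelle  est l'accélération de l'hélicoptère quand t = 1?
En partant de la vitesse v(t) = 12·t^2 - 8·t - 1, nous prenons 1 dérivée. En dérivant la vitesse, nous obtenons l'accélération: a(t) = 24·t - 8. En utilisant a(t) = 24·t - 8 et en substituant t = 1, nous trouvons a = 16.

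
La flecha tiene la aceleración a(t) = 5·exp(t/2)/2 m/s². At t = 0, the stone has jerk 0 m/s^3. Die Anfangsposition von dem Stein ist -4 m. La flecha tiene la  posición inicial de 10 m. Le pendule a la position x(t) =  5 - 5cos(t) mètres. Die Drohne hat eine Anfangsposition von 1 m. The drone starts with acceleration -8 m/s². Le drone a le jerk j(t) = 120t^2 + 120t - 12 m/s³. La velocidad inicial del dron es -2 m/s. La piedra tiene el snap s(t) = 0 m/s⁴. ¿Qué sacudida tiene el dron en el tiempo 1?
Tenemos la sacudida j(t) = 120·t^2 + 120·t - 12. Sustituyendo t = 1: j(1) = 228.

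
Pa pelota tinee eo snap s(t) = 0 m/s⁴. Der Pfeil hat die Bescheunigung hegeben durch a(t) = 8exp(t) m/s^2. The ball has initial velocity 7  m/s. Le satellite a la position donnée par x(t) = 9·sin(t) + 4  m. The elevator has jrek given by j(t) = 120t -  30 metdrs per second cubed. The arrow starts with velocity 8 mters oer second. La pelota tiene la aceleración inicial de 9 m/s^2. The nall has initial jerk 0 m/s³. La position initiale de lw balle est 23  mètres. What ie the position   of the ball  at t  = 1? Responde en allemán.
Wir müssen die Stammfunktion unserer Gleichung für den Snap s(t) = 0 4-mal finden. Durch Integration von dem Snap und Verwendung der Anfangsbedingung j(0) = 0, erhalten wir j(t) = 0. Durch Integration von dem Ruck und Verwendung der Anfangsbedingung a(0) = 9, erhalten wir a(t) = 9. Mit ∫a(t)dt und Anwendung von v(0) = 7, finden wir v(t) = 9·t + 7. Die Stammfunktion von der Geschwindigkeit ist die Position. Mit x(0) = 23 erhalten wir x(t) = 9·t^2/2 + 7·t + 23. Wir haben die Position x(t) = 9·t^2/2 + 7·t + 23. Durch Einsetzen von t = 1: x(1) = 69/2.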